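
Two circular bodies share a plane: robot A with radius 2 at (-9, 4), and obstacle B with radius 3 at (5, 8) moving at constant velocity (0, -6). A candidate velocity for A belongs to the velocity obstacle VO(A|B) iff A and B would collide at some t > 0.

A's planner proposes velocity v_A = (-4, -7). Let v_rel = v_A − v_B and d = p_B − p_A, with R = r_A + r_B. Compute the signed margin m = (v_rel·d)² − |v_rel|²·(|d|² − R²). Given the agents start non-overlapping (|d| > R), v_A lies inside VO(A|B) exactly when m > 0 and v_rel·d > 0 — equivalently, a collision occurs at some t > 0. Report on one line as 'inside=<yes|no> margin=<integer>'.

d = (14, 4),  |d|² = 212;  R = 2+3 = 5,  c = 212−5² = 187
v_rel = (-4, -1),  |v_rel|² = 17;  v_rel·d = (-4)·(14) + (-1)·(4) = -60
17·t² + 120·t + 187 = 0  ⇒  m = (-60)² − 17·187 = 421
m = 421 > 0,  v_rel·d = -60 < 0  ⇒  outside

inside=no margin=421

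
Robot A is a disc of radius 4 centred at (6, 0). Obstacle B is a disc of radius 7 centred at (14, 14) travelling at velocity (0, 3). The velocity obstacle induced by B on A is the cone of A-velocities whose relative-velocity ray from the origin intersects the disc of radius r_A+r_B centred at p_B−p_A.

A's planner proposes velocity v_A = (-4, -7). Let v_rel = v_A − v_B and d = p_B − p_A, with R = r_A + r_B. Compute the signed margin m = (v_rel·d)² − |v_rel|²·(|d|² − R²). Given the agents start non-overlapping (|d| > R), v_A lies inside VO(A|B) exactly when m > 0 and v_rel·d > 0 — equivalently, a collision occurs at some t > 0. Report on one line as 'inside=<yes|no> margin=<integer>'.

d = (8, 14),  |d|² = 260;  R = 4+7 = 11,  c = 260−11² = 139
v_rel = (-4, -10),  |v_rel|² = 116;  v_rel·d = (-4)·(8) + (-10)·(14) = -172
116·t² + 344·t + 139 = 0  ⇒  m = (-172)² − 116·139 = 13460
m = 13460 > 0,  v_rel·d = -172 < 0  ⇒  outside

inside=no margin=13460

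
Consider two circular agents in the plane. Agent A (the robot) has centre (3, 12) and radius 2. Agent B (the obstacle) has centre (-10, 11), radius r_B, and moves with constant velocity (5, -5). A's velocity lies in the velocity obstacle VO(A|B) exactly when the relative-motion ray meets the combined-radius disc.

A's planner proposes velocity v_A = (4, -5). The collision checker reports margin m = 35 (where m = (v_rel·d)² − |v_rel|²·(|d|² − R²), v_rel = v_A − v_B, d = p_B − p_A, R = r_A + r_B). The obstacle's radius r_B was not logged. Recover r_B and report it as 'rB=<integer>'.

m = 35
d = (-13, -1);  v_rel = (-1, 0),  |v_rel|² = 1
v_rel×d = (-1)·(-1) − (0)·(-13) = 1
since m = R²·1 − 1²:  R² = (1 + 35) / 1 = 36
R = √36 = 6  ⇒  r_B = 6 − 2 = 4

rB=4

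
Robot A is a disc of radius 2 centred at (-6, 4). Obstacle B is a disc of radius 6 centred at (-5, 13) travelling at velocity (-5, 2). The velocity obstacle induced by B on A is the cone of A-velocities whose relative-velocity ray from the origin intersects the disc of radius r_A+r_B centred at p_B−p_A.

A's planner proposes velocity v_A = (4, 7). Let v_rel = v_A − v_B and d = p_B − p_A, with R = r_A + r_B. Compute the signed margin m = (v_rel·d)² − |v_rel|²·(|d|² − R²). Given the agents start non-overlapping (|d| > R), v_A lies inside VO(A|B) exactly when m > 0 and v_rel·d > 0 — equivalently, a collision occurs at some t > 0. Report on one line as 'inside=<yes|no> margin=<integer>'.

d = (1, 9),  |d|² = 82;  R = 2+6 = 8,  c = 82−8² = 18
v_rel = (9, 5),  |v_rel|² = 106;  v_rel·d = (9)·(1) + (5)·(9) = 54
106·t² − 108·t + 18 = 0  ⇒  m = 54² − 106·18 = 1008
m = 1008 > 0,  v_rel·d = 54 > 0  ⇒  inside

inside=yes margin=1008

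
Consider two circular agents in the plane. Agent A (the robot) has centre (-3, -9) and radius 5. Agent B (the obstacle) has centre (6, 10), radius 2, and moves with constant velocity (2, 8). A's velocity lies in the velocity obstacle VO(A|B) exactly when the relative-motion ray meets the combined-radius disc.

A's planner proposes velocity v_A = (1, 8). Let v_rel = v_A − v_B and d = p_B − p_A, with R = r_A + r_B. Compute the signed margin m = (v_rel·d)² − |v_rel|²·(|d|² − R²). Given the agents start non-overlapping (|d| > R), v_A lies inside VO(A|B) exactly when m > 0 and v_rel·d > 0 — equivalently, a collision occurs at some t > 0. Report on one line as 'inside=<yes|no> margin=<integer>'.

d = (9, 19),  |d|² = 442;  R = 5+2 = 7,  c = 442−7² = 393
v_rel = (-1, 0),  |v_rel|² = 1;  v_rel·d = (-1)·(9) + (0)·(19) = -9
1·t² + 18·t + 393 = 0  ⇒  m = (-9)² − 1·393 = -312
m = -312 < 0,  v_rel·d = -9 < 0  ⇒  outside

inside=no margin=-312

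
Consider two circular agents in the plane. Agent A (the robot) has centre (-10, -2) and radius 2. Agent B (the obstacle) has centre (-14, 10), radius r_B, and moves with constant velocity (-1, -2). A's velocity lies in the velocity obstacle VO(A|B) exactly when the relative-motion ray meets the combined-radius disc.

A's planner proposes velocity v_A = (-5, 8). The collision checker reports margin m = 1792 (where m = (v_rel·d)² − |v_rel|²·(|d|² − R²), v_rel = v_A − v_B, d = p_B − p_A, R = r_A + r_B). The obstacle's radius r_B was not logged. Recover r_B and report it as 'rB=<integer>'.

m = 1792
d = (-4, 12);  v_rel = (-4, 10),  |v_rel|² = 116
v_rel×d = (-4)·(12) − (10)·(-4) = -8
since m = R²·116 − (-8)²:  R² = (64 + 1792) / 116 = 16
R = √16 = 4  ⇒  r_B = 4 − 2 = 2

rB=2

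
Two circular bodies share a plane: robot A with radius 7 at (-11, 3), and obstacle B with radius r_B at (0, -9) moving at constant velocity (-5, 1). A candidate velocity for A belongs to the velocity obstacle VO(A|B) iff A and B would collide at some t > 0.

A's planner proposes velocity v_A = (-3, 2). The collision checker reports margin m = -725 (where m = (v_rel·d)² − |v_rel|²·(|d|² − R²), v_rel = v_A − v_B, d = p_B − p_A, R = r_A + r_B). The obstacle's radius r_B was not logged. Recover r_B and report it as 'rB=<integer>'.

m = -725
d = (11, -12);  v_rel = (2, 1),  |v_rel|² = 5
v_rel×d = (2)·(-12) − (1)·(11) = -35
since m = R²·5 − (-35)²:  R² = (1225 + -725) / 5 = 100
R = √100 = 10  ⇒  r_B = 10 − 7 = 3

rB=3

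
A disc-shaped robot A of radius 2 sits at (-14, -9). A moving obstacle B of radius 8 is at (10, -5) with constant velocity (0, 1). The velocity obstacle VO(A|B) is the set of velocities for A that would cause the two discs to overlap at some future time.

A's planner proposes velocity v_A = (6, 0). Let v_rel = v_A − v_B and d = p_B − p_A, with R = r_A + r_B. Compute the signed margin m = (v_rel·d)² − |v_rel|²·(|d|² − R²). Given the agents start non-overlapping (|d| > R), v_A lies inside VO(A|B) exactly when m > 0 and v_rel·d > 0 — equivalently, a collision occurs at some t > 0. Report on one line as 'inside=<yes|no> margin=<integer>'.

d = (24, 4),  |d|² = 592;  R = 2+8 = 10,  c = 592−10² = 492
v_rel = (6, -1),  |v_rel|² = 37;  v_rel·d = (6)·(24) + (-1)·(4) = 140
37·t² − 280·t + 492 = 0  ⇒  m = 140² − 37·492 = 1396
m = 1396 > 0,  v_rel·d = 140 > 0  ⇒  inside

inside=yes margin=1396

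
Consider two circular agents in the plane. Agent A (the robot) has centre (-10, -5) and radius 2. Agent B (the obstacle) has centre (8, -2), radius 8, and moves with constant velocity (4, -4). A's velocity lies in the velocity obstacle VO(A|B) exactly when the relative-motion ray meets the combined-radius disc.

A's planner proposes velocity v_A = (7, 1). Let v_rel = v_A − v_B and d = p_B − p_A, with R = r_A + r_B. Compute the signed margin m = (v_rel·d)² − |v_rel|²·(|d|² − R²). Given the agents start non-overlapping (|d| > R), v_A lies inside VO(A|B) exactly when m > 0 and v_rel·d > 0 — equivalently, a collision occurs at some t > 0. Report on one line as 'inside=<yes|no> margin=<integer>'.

d = (18, 3),  |d|² = 333;  R = 2+8 = 10,  c = 333−10² = 233
v_rel = (3, 5),  |v_rel|² = 34;  v_rel·d = (3)·(18) + (5)·(3) = 69
34·t² − 138·t + 233 = 0  ⇒  m = 69² − 34·233 = -3161
m = -3161 < 0,  v_rel·d = 69 > 0  ⇒  outside

inside=no margin=-3161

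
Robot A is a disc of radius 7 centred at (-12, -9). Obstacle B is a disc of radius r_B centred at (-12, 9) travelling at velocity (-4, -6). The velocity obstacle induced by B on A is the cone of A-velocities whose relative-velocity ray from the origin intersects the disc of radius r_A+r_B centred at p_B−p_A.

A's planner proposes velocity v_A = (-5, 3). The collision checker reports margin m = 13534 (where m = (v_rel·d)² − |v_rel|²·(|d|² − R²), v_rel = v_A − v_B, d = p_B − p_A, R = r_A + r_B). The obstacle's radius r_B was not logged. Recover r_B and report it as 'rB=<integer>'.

m = 13534
d = (0, 18);  v_rel = (-1, 9),  |v_rel|² = 82
v_rel×d = (-1)·(18) − (9)·(0) = -18
since m = R²·82 − (-18)²:  R² = (324 + 13534) / 82 = 169
R = √169 = 13  ⇒  r_B = 13 − 7 = 6

rB=6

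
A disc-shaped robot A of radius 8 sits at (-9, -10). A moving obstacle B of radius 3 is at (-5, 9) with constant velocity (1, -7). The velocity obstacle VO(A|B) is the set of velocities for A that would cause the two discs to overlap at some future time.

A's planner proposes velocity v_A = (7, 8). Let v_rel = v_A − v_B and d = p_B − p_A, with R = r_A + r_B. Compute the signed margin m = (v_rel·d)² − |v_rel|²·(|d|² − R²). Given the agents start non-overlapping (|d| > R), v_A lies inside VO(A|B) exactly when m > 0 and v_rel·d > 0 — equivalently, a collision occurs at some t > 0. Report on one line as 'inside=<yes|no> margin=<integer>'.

d = (4, 19),  |d|² = 377;  R = 8+3 = 11,  c = 377−11² = 256
v_rel = (6, 15),  |v_rel|² = 261;  v_rel·d = (6)·(4) + (15)·(19) = 309
261·t² − 618·t + 256 = 0  ⇒  m = 309² − 261·256 = 28665
m = 28665 > 0,  v_rel·d = 309 > 0  ⇒  inside

inside=yes margin=28665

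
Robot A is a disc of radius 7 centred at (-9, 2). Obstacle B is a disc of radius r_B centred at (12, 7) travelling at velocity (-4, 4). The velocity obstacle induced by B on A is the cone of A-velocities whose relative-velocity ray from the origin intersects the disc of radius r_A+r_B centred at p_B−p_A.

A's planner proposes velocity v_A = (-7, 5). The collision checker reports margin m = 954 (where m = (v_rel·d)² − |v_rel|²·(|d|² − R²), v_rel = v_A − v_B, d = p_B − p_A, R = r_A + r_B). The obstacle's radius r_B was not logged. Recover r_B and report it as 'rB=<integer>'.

m = 954
d = (21, 5);  v_rel = (-3, 1),  |v_rel|² = 10
v_rel×d = (-3)·(5) − (1)·(21) = -36
since m = R²·10 − (-36)²:  R² = (1296 + 954) / 10 = 225
R = √225 = 15  ⇒  r_B = 15 − 7 = 8

rB=8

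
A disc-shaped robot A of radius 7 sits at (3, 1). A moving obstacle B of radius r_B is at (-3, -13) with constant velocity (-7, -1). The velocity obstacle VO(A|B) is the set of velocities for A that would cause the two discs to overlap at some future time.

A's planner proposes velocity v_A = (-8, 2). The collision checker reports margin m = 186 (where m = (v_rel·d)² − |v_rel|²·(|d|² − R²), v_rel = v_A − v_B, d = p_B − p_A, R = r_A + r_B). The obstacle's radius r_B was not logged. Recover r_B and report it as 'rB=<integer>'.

m = 186
d = (-6, -14);  v_rel = (-1, 3),  |v_rel|² = 10
v_rel×d = (-1)·(-14) − (3)·(-6) = 32
since m = R²·10 − 32²:  R² = (1024 + 186) / 10 = 121
R = √121 = 11  ⇒  r_B = 11 − 7 = 4

rB=4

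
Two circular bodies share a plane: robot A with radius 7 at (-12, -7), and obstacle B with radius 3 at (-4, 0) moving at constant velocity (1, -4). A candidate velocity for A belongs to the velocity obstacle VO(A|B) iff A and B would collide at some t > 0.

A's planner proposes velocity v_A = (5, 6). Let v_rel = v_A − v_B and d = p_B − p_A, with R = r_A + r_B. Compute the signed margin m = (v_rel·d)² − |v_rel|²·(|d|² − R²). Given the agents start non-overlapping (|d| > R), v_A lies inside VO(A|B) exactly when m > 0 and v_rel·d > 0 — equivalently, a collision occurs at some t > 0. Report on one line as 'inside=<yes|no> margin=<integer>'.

d = (8, 7),  |d|² = 113;  R = 7+3 = 10,  c = 113−10² = 13
v_rel = (4, 10),  |v_rel|² = 116;  v_rel·d = (4)·(8) + (10)·(7) = 102
116·t² − 204·t + 13 = 0  ⇒  m = 102² − 116·13 = 8896
m = 8896 > 0,  v_rel·d = 102 > 0  ⇒  inside

inside=yes margin=8896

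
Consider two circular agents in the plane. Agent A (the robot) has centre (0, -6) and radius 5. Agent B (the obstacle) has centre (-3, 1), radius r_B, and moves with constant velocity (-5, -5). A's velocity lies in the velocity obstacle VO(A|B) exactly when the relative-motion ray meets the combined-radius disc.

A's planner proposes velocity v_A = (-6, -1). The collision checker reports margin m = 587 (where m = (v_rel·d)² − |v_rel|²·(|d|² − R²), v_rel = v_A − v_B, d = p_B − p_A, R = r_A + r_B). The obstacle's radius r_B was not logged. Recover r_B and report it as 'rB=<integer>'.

m = 587
d = (-3, 7);  v_rel = (-1, 4),  |v_rel|² = 17
v_rel×d = (-1)·(7) − (4)·(-3) = 5
since m = R²·17 − 5²:  R² = (25 + 587) / 17 = 36
R = √36 = 6  ⇒  r_B = 6 − 5 = 1

rB=1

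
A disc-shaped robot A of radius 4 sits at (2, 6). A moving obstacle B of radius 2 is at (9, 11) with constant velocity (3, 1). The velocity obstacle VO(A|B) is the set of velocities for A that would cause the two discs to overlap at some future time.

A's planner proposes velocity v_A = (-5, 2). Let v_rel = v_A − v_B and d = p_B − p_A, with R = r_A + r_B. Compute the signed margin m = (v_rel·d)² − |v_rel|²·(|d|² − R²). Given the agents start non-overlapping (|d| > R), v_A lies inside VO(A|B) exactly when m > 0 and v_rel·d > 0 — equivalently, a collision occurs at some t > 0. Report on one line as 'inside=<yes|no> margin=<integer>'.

d = (7, 5),  |d|² = 74;  R = 4+2 = 6,  c = 74−6² = 38
v_rel = (-8, 1),  |v_rel|² = 65;  v_rel·d = (-8)·(7) + (1)·(5) = -51
65·t² + 102·t + 38 = 0  ⇒  m = (-51)² − 65·38 = 131
m = 131 > 0,  v_rel·d = -51 < 0  ⇒  outside

inside=no margin=131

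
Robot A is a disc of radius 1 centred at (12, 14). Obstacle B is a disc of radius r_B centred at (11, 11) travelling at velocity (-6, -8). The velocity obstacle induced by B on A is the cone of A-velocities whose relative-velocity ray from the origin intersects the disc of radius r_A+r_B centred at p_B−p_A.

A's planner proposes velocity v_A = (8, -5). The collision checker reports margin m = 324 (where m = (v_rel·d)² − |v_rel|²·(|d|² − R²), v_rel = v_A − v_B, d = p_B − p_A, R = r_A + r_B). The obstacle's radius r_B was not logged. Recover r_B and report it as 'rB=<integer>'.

m = 324
d = (-1, -3);  v_rel = (14, 3),  |v_rel|² = 205
v_rel×d = (14)·(-3) − (3)·(-1) = -39
since m = R²·205 − (-39)²:  R² = (1521 + 324) / 205 = 9
R = √9 = 3  ⇒  r_B = 3 − 1 = 2

rB=2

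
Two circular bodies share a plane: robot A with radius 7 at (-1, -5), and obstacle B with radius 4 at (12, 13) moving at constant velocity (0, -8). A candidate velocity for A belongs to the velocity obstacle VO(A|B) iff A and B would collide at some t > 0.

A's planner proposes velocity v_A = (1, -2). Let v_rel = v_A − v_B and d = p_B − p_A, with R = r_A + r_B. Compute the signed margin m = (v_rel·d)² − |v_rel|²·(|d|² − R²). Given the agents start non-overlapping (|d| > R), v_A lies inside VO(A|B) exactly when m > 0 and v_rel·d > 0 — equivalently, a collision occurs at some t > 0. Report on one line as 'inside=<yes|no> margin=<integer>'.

d = (13, 18),  |d|² = 493;  R = 7+4 = 11,  c = 493−11² = 372
v_rel = (1, 6),  |v_rel|² = 37;  v_rel·d = (1)·(13) + (6)·(18) = 121
37·t² − 242·t + 372 = 0  ⇒  m = 121² − 37·372 = 877
m = 877 > 0,  v_rel·d = 121 > 0  ⇒  inside

inside=yes margin=877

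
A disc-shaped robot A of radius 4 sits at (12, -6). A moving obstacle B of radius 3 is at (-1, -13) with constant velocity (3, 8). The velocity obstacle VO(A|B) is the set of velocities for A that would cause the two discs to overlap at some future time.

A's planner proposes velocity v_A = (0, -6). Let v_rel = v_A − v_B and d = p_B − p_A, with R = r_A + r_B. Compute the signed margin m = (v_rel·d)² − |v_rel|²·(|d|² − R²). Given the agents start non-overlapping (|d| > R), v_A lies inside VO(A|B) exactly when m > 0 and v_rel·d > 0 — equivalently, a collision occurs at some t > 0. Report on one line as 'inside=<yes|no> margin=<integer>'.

d = (-13, -7),  |d|² = 218;  R = 4+3 = 7,  c = 218−7² = 169
v_rel = (-3, -14),  |v_rel|² = 205;  v_rel·d = (-3)·(-13) + (-14)·(-7) = 137
205·t² − 274·t + 169 = 0  ⇒  m = 137² − 205·169 = -15876
m = -15876 < 0,  v_rel·d = 137 > 0  ⇒  outside

inside=no margin=-15876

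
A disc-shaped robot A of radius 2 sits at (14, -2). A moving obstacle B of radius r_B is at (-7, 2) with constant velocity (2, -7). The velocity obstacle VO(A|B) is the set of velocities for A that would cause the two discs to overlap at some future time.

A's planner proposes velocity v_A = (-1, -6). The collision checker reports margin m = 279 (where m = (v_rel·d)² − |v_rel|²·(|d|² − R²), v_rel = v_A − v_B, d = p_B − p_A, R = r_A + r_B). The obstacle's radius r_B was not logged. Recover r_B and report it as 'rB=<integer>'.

m = 279
d = (-21, 4);  v_rel = (-3, 1),  |v_rel|² = 10
v_rel×d = (-3)·(4) − (1)·(-21) = 9
since m = R²·10 − 9²:  R² = (81 + 279) / 10 = 36
R = √36 = 6  ⇒  r_B = 6 − 2 = 4

rB=4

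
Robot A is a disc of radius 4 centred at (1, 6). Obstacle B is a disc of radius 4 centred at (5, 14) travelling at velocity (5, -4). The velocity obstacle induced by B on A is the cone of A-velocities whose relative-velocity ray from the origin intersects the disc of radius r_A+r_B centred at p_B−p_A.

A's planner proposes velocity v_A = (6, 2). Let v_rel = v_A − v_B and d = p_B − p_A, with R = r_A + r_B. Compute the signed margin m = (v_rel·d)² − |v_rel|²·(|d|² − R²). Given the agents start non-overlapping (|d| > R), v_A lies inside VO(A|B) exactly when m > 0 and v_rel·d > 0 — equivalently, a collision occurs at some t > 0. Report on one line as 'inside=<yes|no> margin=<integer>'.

d = (4, 8),  |d|² = 80;  R = 4+4 = 8,  c = 80−8² = 16
v_rel = (1, 6),  |v_rel|² = 37;  v_rel·d = (1)·(4) + (6)·(8) = 52
37·t² − 104·t + 16 = 0  ⇒  m = 52² − 37·16 = 2112
m = 2112 > 0,  v_rel·d = 52 > 0  ⇒  inside

inside=yes margin=2112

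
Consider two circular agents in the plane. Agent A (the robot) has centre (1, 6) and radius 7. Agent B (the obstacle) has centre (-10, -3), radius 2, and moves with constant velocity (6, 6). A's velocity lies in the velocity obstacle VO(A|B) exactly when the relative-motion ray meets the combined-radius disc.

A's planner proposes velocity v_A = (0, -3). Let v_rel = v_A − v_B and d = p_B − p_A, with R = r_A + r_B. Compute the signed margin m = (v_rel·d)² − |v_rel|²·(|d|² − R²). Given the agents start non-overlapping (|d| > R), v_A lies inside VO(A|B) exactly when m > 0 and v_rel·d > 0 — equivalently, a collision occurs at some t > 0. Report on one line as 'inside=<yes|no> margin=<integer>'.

d = (-11, -9),  |d|² = 202;  R = 7+2 = 9,  c = 202−9² = 121
v_rel = (-6, -9),  |v_rel|² = 117;  v_rel·d = (-6)·(-11) + (-9)·(-9) = 147
117·t² − 294·t + 121 = 0  ⇒  m = 147² − 117·121 = 7452
m = 7452 > 0,  v_rel·d = 147 > 0  ⇒  inside

inside=yes margin=7452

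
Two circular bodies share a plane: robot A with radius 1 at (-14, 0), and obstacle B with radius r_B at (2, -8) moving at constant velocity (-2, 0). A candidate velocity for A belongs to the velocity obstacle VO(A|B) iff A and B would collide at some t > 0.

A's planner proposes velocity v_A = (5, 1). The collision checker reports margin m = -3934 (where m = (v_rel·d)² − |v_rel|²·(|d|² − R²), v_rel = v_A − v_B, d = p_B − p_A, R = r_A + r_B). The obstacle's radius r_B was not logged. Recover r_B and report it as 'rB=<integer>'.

m = -3934
d = (16, -8);  v_rel = (7, 1),  |v_rel|² = 50
v_rel×d = (7)·(-8) − (1)·(16) = -72
since m = R²·50 − (-72)²:  R² = (5184 + -3934) / 50 = 25
R = √25 = 5  ⇒  r_B = 5 − 1 = 4

rB=4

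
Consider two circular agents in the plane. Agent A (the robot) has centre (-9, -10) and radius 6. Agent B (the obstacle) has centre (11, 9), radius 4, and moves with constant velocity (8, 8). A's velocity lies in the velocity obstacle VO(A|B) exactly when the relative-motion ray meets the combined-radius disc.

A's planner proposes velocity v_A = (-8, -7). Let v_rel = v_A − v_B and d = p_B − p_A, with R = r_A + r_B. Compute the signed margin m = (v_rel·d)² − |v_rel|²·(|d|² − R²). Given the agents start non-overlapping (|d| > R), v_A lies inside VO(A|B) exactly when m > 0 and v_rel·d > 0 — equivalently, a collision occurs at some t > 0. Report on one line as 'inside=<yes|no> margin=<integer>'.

d = (20, 19),  |d|² = 761;  R = 6+4 = 10,  c = 761−10² = 661
v_rel = (-16, -15),  |v_rel|² = 481;  v_rel·d = (-16)·(20) + (-15)·(19) = -605
481·t² + 1210·t + 661 = 0  ⇒  m = (-605)² − 481·661 = 48084
m = 48084 > 0,  v_rel·d = -605 < 0  ⇒  outside

inside=no margin=48084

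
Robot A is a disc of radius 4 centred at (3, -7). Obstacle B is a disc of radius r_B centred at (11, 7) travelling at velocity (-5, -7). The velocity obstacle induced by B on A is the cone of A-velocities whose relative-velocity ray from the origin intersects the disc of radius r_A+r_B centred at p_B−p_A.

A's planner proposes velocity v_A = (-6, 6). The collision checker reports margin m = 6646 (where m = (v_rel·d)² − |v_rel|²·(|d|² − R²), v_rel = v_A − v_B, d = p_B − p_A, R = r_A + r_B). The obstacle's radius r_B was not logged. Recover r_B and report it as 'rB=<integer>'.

m = 6646
d = (8, 14);  v_rel = (-1, 13),  |v_rel|² = 170
v_rel×d = (-1)·(14) − (13)·(8) = -118
since m = R²·170 − (-118)²:  R² = (13924 + 6646) / 170 = 121
R = √121 = 11  ⇒  r_B = 11 − 4 = 7

rB=7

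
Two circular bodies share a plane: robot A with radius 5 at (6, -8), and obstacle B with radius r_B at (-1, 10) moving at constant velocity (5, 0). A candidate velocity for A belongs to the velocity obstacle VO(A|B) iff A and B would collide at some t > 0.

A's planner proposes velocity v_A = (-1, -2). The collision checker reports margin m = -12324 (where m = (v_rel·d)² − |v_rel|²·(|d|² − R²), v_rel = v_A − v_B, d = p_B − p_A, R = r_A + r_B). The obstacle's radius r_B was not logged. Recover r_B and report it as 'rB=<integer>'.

m = -12324
d = (-7, 18);  v_rel = (-6, -2),  |v_rel|² = 40
v_rel×d = (-6)·(18) − (-2)·(-7) = -122
since m = R²·40 − (-122)²:  R² = (14884 + -12324) / 40 = 64
R = √64 = 8  ⇒  r_B = 8 − 5 = 3

rB=3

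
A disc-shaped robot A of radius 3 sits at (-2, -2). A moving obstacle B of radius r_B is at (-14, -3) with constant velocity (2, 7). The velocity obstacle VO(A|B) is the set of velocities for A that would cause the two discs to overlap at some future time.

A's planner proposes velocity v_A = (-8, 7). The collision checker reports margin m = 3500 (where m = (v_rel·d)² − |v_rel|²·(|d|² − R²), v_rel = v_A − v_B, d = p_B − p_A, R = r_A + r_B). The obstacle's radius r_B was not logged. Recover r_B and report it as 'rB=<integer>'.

m = 3500
d = (-12, -1);  v_rel = (-10, 0),  |v_rel|² = 100
v_rel×d = (-10)·(-1) − (0)·(-12) = 10
since m = R²·100 − 10²:  R² = (100 + 3500) / 100 = 36
R = √36 = 6  ⇒  r_B = 6 − 3 = 3

rB=3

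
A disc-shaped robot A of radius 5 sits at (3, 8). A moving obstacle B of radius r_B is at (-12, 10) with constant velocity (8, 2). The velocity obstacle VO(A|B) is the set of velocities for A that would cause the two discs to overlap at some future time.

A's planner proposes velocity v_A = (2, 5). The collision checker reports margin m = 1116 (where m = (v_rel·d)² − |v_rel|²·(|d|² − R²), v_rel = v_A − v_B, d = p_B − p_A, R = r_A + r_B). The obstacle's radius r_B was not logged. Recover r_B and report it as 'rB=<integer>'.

m = 1116
d = (-15, 2);  v_rel = (-6, 3),  |v_rel|² = 45
v_rel×d = (-6)·(2) − (3)·(-15) = 33
since m = R²·45 − 33²:  R² = (1089 + 1116) / 45 = 49
R = √49 = 7  ⇒  r_B = 7 − 5 = 2

rB=2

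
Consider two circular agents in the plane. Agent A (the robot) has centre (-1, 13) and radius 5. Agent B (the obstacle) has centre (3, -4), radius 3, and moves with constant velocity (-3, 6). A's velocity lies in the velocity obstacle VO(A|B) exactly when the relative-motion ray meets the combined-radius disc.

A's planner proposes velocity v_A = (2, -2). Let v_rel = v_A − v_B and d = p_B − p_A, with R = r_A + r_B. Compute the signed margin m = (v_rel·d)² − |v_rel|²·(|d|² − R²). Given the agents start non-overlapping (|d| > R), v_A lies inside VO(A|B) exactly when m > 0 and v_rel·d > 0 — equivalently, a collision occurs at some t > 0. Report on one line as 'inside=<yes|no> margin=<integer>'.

d = (4, -17),  |d|² = 305;  R = 5+3 = 8,  c = 305−8² = 241
v_rel = (5, -8),  |v_rel|² = 89;  v_rel·d = (5)·(4) + (-8)·(-17) = 156
89·t² − 312·t + 241 = 0  ⇒  m = 156² − 89·241 = 2887
m = 2887 > 0,  v_rel·d = 156 > 0  ⇒  inside

inside=yes margin=2887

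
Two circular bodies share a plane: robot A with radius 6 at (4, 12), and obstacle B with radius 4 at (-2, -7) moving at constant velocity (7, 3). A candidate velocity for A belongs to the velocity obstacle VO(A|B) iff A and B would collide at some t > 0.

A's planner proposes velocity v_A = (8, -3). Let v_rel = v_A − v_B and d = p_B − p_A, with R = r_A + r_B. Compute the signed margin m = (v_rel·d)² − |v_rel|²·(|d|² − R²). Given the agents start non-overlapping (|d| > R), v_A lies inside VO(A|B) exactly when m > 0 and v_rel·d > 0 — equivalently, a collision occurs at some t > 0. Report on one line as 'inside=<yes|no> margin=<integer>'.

d = (-6, -19),  |d|² = 397;  R = 6+4 = 10,  c = 397−10² = 297
v_rel = (1, -6),  |v_rel|² = 37;  v_rel·d = (1)·(-6) + (-6)·(-19) = 108
37·t² − 216·t + 297 = 0  ⇒  m = 108² − 37·297 = 675
m = 675 > 0,  v_rel·d = 108 > 0  ⇒  inside

inside=yes margin=675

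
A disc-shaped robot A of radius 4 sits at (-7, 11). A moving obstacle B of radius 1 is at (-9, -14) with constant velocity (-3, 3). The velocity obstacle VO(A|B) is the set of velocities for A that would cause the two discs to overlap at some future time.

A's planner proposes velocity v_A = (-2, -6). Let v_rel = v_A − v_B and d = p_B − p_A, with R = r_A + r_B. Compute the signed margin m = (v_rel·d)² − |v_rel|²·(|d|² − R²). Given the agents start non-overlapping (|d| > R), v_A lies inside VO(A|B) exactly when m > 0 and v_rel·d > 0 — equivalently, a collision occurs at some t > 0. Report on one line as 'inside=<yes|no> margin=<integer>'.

d = (-2, -25),  |d|² = 629;  R = 4+1 = 5,  c = 629−5² = 604
v_rel = (1, -9),  |v_rel|² = 82;  v_rel·d = (1)·(-2) + (-9)·(-25) = 223
82·t² − 446·t + 604 = 0  ⇒  m = 223² − 82·604 = 201
m = 201 > 0,  v_rel·d = 223 > 0  ⇒  inside

inside=yes margin=201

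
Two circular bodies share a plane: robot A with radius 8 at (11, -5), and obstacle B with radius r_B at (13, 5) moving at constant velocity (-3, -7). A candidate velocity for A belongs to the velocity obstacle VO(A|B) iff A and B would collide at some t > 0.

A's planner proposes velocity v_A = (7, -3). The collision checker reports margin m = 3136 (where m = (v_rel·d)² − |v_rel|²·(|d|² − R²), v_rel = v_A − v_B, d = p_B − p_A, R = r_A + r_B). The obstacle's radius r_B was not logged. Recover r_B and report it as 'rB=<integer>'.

m = 3136
d = (2, 10);  v_rel = (10, 4),  |v_rel|² = 116
v_rel×d = (10)·(10) − (4)·(2) = 92
since m = R²·116 − 92²:  R² = (8464 + 3136) / 116 = 100
R = √100 = 10  ⇒  r_B = 10 − 8 = 2

rB=2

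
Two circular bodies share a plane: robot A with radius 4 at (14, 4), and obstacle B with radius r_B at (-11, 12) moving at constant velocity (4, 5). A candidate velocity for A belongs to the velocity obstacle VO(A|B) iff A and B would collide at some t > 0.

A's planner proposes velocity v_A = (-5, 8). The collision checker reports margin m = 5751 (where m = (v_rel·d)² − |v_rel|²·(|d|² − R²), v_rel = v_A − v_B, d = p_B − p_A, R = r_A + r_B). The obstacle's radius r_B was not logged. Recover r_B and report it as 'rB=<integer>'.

m = 5751
d = (-25, 8);  v_rel = (-9, 3),  |v_rel|² = 90
v_rel×d = (-9)·(8) − (3)·(-25) = 3
since m = R²·90 − 3²:  R² = (9 + 5751) / 90 = 64
R = √64 = 8  ⇒  r_B = 8 − 4 = 4

rB=4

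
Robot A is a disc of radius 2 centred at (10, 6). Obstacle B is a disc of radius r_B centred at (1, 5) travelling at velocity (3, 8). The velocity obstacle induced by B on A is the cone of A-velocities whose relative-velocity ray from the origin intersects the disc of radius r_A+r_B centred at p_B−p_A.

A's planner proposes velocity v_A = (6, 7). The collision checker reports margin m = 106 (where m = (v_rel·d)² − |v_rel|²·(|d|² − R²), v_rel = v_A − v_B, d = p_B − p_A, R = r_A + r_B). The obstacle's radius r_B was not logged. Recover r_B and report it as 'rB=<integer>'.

m = 106
d = (-9, -1);  v_rel = (3, -1),  |v_rel|² = 10
v_rel×d = (3)·(-1) − (-1)·(-9) = -12
since m = R²·10 − (-12)²:  R² = (144 + 106) / 10 = 25
R = √25 = 5  ⇒  r_B = 5 − 2 = 3

rB=3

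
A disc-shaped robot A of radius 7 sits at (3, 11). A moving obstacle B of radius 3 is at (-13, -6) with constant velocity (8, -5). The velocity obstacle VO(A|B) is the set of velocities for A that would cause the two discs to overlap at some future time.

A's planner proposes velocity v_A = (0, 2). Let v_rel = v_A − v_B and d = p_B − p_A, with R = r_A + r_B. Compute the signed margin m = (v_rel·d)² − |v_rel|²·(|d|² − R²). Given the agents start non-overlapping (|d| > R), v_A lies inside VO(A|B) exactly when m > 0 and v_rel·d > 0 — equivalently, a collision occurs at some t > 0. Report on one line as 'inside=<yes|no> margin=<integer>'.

d = (-16, -17),  |d|² = 545;  R = 7+3 = 10,  c = 545−10² = 445
v_rel = (-8, 7),  |v_rel|² = 113;  v_rel·d = (-8)·(-16) + (7)·(-17) = 9
113·t² − 18·t + 445 = 0  ⇒  m = 9² − 113·445 = -50204
m = -50204 < 0,  v_rel·d = 9 > 0  ⇒  outside

inside=no margin=-50204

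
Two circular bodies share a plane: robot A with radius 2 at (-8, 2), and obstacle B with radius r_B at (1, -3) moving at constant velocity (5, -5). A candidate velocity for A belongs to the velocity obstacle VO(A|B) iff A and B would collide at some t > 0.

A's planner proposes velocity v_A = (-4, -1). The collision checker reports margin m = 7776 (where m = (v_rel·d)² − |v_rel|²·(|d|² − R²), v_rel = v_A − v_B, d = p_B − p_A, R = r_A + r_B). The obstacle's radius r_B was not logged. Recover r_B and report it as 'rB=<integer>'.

m = 7776
d = (9, -5);  v_rel = (-9, 4),  |v_rel|² = 97
v_rel×d = (-9)·(-5) − (4)·(9) = 9
since m = R²·97 − 9²:  R² = (81 + 7776) / 97 = 81
R = √81 = 9  ⇒  r_B = 9 − 2 = 7

rB=7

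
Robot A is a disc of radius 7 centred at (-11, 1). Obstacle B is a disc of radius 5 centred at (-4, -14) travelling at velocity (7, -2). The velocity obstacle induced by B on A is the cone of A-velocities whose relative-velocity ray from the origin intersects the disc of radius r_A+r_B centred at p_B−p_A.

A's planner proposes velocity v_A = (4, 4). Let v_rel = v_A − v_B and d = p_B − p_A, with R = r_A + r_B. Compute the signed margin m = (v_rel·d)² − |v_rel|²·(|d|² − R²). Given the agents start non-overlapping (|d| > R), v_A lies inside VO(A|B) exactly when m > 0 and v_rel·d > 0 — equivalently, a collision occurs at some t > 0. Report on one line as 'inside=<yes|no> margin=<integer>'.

d = (7, -15),  |d|² = 274;  R = 7+5 = 12,  c = 274−12² = 130
v_rel = (-3, 6),  |v_rel|² = 45;  v_rel·d = (-3)·(7) + (6)·(-15) = -111
45·t² + 222·t + 130 = 0  ⇒  m = (-111)² − 45·130 = 6471
m = 6471 > 0,  v_rel·d = -111 < 0  ⇒  outside

inside=no margin=6471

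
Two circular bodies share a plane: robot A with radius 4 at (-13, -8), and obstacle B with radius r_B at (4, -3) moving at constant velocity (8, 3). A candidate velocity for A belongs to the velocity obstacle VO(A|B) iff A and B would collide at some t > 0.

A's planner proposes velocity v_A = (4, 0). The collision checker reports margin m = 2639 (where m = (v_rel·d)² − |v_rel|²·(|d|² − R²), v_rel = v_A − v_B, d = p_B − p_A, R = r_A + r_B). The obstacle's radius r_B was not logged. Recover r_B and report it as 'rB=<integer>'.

m = 2639
d = (17, 5);  v_rel = (-4, -3),  |v_rel|² = 25
v_rel×d = (-4)·(5) − (-3)·(17) = 31
since m = R²·25 − 31²:  R² = (961 + 2639) / 25 = 144
R = √144 = 12  ⇒  r_B = 12 − 4 = 8

rB=8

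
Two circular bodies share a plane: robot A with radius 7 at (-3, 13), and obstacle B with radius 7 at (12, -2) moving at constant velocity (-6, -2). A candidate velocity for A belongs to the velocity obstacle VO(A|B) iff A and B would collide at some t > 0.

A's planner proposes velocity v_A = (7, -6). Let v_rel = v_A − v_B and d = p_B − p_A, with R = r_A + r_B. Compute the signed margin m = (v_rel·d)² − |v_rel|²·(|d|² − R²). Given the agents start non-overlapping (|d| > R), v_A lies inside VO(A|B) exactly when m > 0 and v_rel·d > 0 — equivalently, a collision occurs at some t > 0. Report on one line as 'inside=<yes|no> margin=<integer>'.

d = (15, -15),  |d|² = 450;  R = 7+7 = 14,  c = 450−14² = 254
v_rel = (13, -4),  |v_rel|² = 185;  v_rel·d = (13)·(15) + (-4)·(-15) = 255
185·t² − 510·t + 254 = 0  ⇒  m = 255² − 185·254 = 18035
m = 18035 > 0,  v_rel·d = 255 > 0  ⇒  inside

inside=yes margin=18035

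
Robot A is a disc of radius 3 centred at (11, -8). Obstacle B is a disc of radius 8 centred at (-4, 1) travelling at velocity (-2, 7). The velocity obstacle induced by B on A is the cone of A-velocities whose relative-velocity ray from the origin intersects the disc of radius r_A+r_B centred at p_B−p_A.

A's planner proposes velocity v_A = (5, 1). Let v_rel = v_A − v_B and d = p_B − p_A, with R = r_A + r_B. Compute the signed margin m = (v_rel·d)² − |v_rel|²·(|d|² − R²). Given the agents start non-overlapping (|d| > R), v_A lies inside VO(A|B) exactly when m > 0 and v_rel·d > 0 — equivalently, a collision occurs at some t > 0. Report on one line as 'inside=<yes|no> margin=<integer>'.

d = (-15, 9),  |d|² = 306;  R = 3+8 = 11,  c = 306−11² = 185
v_rel = (7, -6),  |v_rel|² = 85;  v_rel·d = (7)·(-15) + (-6)·(9) = -159
85·t² + 318·t + 185 = 0  ⇒  m = (-159)² − 85·185 = 9556
m = 9556 > 0,  v_rel·d = -159 < 0  ⇒  outside

inside=no margin=9556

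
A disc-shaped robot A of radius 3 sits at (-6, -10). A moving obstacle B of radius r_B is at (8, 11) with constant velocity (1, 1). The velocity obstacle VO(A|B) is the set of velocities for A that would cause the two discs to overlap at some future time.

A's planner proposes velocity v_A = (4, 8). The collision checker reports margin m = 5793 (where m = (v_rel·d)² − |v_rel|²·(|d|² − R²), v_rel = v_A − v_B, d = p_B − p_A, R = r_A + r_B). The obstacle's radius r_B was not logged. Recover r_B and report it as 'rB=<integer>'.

m = 5793
d = (14, 21);  v_rel = (3, 7),  |v_rel|² = 58
v_rel×d = (3)·(21) − (7)·(14) = -35
since m = R²·58 − (-35)²:  R² = (1225 + 5793) / 58 = 121
R = √121 = 11  ⇒  r_B = 11 − 3 = 8

rB=8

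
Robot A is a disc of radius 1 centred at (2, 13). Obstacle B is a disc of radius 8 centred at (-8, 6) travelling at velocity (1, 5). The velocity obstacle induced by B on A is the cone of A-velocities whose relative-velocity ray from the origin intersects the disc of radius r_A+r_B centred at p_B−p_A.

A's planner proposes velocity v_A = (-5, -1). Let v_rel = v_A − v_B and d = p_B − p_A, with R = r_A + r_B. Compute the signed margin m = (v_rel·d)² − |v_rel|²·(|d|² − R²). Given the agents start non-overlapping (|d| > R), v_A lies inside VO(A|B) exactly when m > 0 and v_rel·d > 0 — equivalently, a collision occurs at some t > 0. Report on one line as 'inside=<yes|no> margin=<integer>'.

d = (-10, -7),  |d|² = 149;  R = 1+8 = 9,  c = 149−9² = 68
v_rel = (-6, -6),  |v_rel|² = 72;  v_rel·d = (-6)·(-10) + (-6)·(-7) = 102
72·t² − 204·t + 68 = 0  ⇒  m = 102² − 72·68 = 5508
m = 5508 > 0,  v_rel·d = 102 > 0  ⇒  inside

inside=yes margin=5508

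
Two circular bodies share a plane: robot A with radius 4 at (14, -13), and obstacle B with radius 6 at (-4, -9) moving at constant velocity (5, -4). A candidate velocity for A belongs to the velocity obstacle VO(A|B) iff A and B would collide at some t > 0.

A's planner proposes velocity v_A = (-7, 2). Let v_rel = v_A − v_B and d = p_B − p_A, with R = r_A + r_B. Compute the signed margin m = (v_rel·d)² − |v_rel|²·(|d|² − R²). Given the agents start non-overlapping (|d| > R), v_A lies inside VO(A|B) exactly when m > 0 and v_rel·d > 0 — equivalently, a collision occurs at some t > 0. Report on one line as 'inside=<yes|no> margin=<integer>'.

d = (-18, 4),  |d|² = 340;  R = 4+6 = 10,  c = 340−10² = 240
v_rel = (-12, 6),  |v_rel|² = 180;  v_rel·d = (-12)·(-18) + (6)·(4) = 240
180·t² − 480·t + 240 = 0  ⇒  m = 240² − 180·240 = 14400
m = 14400 > 0,  v_rel·d = 240 > 0  ⇒  inside

inside=yes margin=14400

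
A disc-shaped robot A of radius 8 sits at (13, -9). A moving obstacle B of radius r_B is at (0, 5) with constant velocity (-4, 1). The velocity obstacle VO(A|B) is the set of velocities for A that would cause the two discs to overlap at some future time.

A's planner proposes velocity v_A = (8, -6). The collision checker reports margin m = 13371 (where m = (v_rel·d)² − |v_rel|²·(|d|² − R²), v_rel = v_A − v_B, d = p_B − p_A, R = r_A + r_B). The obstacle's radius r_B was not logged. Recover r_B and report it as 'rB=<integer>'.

m = 13371
d = (-13, 14);  v_rel = (12, -7),  |v_rel|² = 193
v_rel×d = (12)·(14) − (-7)·(-13) = 77
since m = R²·193 − 77²:  R² = (5929 + 13371) / 193 = 100
R = √100 = 10  ⇒  r_B = 10 − 8 = 2

rB=2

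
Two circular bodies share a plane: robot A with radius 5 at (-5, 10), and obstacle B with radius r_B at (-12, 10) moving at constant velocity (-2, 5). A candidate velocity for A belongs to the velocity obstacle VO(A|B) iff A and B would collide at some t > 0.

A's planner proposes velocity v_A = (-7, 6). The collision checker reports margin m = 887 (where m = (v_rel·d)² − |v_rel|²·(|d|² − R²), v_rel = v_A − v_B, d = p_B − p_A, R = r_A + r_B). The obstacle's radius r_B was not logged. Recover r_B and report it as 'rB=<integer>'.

m = 887
d = (-7, 0);  v_rel = (-5, 1),  |v_rel|² = 26
v_rel×d = (-5)·(0) − (1)·(-7) = 7
since m = R²·26 − 7²:  R² = (49 + 887) / 26 = 36
R = √36 = 6  ⇒  r_B = 6 − 5 = 1

rB=1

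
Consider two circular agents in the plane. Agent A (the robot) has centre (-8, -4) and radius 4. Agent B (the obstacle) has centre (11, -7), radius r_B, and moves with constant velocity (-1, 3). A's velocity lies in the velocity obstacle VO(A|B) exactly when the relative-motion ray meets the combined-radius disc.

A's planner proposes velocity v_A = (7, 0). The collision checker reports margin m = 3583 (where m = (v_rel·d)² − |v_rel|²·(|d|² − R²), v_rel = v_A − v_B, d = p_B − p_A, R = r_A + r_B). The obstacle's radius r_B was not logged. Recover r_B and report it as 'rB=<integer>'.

m = 3583
d = (19, -3);  v_rel = (8, -3),  |v_rel|² = 73
v_rel×d = (8)·(-3) − (-3)·(19) = 33
since m = R²·73 − 33²:  R² = (1089 + 3583) / 73 = 64
R = √64 = 8  ⇒  r_B = 8 − 4 = 4

rB=4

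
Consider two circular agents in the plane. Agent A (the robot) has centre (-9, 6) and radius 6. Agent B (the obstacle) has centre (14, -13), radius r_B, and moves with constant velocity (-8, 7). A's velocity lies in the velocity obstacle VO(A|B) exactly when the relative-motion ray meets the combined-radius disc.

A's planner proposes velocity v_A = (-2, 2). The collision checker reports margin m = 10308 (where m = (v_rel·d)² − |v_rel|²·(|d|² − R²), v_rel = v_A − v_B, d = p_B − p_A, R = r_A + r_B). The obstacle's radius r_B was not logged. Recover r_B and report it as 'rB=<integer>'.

m = 10308
d = (23, -19);  v_rel = (6, -5),  |v_rel|² = 61
v_rel×d = (6)·(-19) − (-5)·(23) = 1
since m = R²·61 − 1²:  R² = (1 + 10308) / 61 = 169
R = √169 = 13  ⇒  r_B = 13 − 6 = 7

rB=7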